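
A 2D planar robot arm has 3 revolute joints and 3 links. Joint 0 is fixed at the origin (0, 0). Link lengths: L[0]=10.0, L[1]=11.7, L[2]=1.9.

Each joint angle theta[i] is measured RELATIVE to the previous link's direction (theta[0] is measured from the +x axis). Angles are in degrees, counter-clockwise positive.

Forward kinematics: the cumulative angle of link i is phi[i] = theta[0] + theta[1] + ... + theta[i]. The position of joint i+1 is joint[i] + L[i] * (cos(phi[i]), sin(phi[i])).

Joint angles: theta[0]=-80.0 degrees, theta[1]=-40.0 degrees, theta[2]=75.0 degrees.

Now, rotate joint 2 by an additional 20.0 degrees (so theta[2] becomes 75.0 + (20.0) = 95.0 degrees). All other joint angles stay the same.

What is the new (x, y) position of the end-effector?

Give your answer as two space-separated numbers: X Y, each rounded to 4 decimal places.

joint[0] = (0.0000, 0.0000)  (base)
link 0: phi[0] = -80 = -80 deg
  cos(-80 deg) = 0.1736, sin(-80 deg) = -0.9848
  joint[1] = (0.0000, 0.0000) + 10 * (0.1736, -0.9848) = (0.0000 + 1.7365, 0.0000 + -9.8481) = (1.7365, -9.8481)
link 1: phi[1] = -80 + -40 = -120 deg
  cos(-120 deg) = -0.5000, sin(-120 deg) = -0.8660
  joint[2] = (1.7365, -9.8481) + 11.7 * (-0.5000, -0.8660) = (1.7365 + -5.8500, -9.8481 + -10.1325) = (-4.1135, -19.9806)
link 2: phi[2] = -80 + -40 + 95 = -25 deg
  cos(-25 deg) = 0.9063, sin(-25 deg) = -0.4226
  joint[3] = (-4.1135, -19.9806) + 1.9 * (0.9063, -0.4226) = (-4.1135 + 1.7220, -19.9806 + -0.8030) = (-2.3915, -20.7835)
End effector: (-2.3915, -20.7835)

Answer: -2.3915 -20.7835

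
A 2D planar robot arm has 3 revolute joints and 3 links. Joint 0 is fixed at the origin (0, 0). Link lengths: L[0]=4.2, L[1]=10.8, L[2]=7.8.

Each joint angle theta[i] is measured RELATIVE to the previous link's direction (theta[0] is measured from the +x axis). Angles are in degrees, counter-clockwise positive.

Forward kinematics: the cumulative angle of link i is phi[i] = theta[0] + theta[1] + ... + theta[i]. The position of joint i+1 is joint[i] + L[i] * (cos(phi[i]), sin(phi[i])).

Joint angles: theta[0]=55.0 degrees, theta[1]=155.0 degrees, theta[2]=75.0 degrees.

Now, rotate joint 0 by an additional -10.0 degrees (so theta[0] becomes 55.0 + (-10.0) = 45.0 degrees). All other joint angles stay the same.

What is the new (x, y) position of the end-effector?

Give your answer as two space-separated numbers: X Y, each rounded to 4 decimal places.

joint[0] = (0.0000, 0.0000)  (base)
link 0: phi[0] = 45 = 45 deg
  cos(45 deg) = 0.7071, sin(45 deg) = 0.7071
  joint[1] = (0.0000, 0.0000) + 4.2 * (0.7071, 0.7071) = (0.0000 + 2.9698, 0.0000 + 2.9698) = (2.9698, 2.9698)
link 1: phi[1] = 45 + 155 = 200 deg
  cos(200 deg) = -0.9397, sin(200 deg) = -0.3420
  joint[2] = (2.9698, 2.9698) + 10.8 * (-0.9397, -0.3420) = (2.9698 + -10.1487, 2.9698 + -3.6938) = (-7.1788, -0.7240)
link 2: phi[2] = 45 + 155 + 75 = 275 deg
  cos(275 deg) = 0.0872, sin(275 deg) = -0.9962
  joint[3] = (-7.1788, -0.7240) + 7.8 * (0.0872, -0.9962) = (-7.1788 + 0.6798, -0.7240 + -7.7703) = (-6.4990, -8.4943)
End effector: (-6.4990, -8.4943)

Answer: -6.4990 -8.4943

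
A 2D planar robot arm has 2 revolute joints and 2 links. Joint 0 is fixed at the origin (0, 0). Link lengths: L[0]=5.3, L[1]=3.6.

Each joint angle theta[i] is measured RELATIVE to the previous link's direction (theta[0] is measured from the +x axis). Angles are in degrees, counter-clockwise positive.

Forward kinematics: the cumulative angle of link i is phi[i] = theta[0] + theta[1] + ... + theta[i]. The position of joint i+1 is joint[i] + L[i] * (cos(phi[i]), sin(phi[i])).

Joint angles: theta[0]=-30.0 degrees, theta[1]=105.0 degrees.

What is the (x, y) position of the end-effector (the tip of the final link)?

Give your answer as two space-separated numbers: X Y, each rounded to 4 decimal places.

joint[0] = (0.0000, 0.0000)  (base)
link 0: phi[0] = -30 = -30 deg
  cos(-30 deg) = 0.8660, sin(-30 deg) = -0.5000
  joint[1] = (0.0000, 0.0000) + 5.3 * (0.8660, -0.5000) = (0.0000 + 4.5899, 0.0000 + -2.6500) = (4.5899, -2.6500)
link 1: phi[1] = -30 + 105 = 75 deg
  cos(75 deg) = 0.2588, sin(75 deg) = 0.9659
  joint[2] = (4.5899, -2.6500) + 3.6 * (0.2588, 0.9659) = (4.5899 + 0.9317, -2.6500 + 3.4773) = (5.5217, 0.8273)
End effector: (5.5217, 0.8273)

Answer: 5.5217 0.8273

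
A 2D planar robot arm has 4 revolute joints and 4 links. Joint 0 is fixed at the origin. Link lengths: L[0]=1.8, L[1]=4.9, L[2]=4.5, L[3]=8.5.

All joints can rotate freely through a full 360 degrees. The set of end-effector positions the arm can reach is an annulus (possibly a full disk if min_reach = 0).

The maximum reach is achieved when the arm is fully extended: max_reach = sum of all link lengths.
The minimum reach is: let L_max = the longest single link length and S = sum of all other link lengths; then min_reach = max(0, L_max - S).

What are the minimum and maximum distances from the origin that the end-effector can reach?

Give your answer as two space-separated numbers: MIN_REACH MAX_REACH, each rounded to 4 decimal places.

Link lengths: [1.8, 4.9, 4.5, 8.5]
max_reach = 1.8 + 4.9 + 4.5 + 8.5 = 19.7
L_max = max([1.8, 4.9, 4.5, 8.5]) = 8.5
S (sum of others) = 19.7 - 8.5 = 11.2
min_reach = max(0, 8.5 - 11.2) = max(0, -2.7) = 0

Answer: 0.0000 19.7000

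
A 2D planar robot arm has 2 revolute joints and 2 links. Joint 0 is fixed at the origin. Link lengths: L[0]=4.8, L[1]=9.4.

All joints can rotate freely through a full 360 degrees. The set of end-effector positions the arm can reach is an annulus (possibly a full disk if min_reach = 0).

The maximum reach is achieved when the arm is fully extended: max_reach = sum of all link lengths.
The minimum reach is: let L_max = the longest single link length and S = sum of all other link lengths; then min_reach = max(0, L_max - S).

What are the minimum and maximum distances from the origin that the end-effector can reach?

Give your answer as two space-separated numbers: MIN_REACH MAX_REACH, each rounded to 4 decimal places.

Answer: 4.6000 14.2000

Derivation:
Link lengths: [4.8, 9.4]
max_reach = 4.8 + 9.4 = 14.2
L_max = max([4.8, 9.4]) = 9.4
S (sum of others) = 14.2 - 9.4 = 4.8
min_reach = max(0, 9.4 - 4.8) = max(0, 4.6) = 4.6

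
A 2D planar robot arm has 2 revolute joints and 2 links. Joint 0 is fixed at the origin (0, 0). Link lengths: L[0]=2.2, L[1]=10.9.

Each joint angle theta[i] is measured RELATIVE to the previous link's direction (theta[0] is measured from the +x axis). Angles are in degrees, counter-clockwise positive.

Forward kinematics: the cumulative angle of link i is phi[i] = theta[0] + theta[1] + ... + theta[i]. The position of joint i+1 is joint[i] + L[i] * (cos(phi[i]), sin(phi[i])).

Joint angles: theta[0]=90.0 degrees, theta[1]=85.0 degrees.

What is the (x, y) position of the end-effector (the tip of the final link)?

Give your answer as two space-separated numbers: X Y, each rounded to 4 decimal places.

joint[0] = (0.0000, 0.0000)  (base)
link 0: phi[0] = 90 = 90 deg
  cos(90 deg) = 0.0000, sin(90 deg) = 1.0000
  joint[1] = (0.0000, 0.0000) + 2.2 * (0.0000, 1.0000) = (0.0000 + 0.0000, 0.0000 + 2.2000) = (0.0000, 2.2000)
link 1: phi[1] = 90 + 85 = 175 deg
  cos(175 deg) = -0.9962, sin(175 deg) = 0.0872
  joint[2] = (0.0000, 2.2000) + 10.9 * (-0.9962, 0.0872) = (0.0000 + -10.8585, 2.2000 + 0.9500) = (-10.8585, 3.1500)
End effector: (-10.8585, 3.1500)

Answer: -10.8585 3.1500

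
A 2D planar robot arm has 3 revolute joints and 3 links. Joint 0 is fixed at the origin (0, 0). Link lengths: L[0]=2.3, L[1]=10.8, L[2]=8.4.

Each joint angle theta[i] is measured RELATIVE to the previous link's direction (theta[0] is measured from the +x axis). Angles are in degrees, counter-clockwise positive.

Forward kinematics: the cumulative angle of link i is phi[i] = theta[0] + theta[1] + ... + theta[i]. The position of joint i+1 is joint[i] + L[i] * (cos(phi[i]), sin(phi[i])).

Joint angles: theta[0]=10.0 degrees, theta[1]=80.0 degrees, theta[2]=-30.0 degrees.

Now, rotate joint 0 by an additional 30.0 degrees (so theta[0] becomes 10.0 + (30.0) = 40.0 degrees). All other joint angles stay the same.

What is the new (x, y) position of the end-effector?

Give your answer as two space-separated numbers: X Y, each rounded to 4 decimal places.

joint[0] = (0.0000, 0.0000)  (base)
link 0: phi[0] = 40 = 40 deg
  cos(40 deg) = 0.7660, sin(40 deg) = 0.6428
  joint[1] = (0.0000, 0.0000) + 2.3 * (0.7660, 0.6428) = (0.0000 + 1.7619, 0.0000 + 1.4784) = (1.7619, 1.4784)
link 1: phi[1] = 40 + 80 = 120 deg
  cos(120 deg) = -0.5000, sin(120 deg) = 0.8660
  joint[2] = (1.7619, 1.4784) + 10.8 * (-0.5000, 0.8660) = (1.7619 + -5.4000, 1.4784 + 9.3531) = (-3.6381, 10.8315)
link 2: phi[2] = 40 + 80 + -30 = 90 deg
  cos(90 deg) = 0.0000, sin(90 deg) = 1.0000
  joint[3] = (-3.6381, 10.8315) + 8.4 * (0.0000, 1.0000) = (-3.6381 + 0.0000, 10.8315 + 8.4000) = (-3.6381, 19.2315)
End effector: (-3.6381, 19.2315)

Answer: -3.6381 19.2315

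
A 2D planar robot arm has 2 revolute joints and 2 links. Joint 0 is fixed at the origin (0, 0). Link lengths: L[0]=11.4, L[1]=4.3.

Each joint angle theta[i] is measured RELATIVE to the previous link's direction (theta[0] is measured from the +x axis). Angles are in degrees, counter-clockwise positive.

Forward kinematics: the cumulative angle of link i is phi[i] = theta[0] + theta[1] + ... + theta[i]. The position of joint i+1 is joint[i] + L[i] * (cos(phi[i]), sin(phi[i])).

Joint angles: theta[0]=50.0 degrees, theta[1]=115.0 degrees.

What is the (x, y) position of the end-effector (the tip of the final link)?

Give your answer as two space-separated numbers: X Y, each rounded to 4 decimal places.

joint[0] = (0.0000, 0.0000)  (base)
link 0: phi[0] = 50 = 50 deg
  cos(50 deg) = 0.6428, sin(50 deg) = 0.7660
  joint[1] = (0.0000, 0.0000) + 11.4 * (0.6428, 0.7660) = (0.0000 + 7.3278, 0.0000 + 8.7329) = (7.3278, 8.7329)
link 1: phi[1] = 50 + 115 = 165 deg
  cos(165 deg) = -0.9659, sin(165 deg) = 0.2588
  joint[2] = (7.3278, 8.7329) + 4.3 * (-0.9659, 0.2588) = (7.3278 + -4.1535, 8.7329 + 1.1129) = (3.1743, 9.8458)
End effector: (3.1743, 9.8458)

Answer: 3.1743 9.8458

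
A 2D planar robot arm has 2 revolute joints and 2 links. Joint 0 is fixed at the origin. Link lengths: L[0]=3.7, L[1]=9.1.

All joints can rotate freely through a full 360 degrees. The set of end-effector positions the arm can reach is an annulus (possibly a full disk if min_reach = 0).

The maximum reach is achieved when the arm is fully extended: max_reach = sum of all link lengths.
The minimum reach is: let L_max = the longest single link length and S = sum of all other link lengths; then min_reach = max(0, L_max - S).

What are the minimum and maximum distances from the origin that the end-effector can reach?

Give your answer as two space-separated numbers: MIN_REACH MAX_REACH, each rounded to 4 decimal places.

Answer: 5.4000 12.8000

Derivation:
Link lengths: [3.7, 9.1]
max_reach = 3.7 + 9.1 = 12.8
L_max = max([3.7, 9.1]) = 9.1
S (sum of others) = 12.8 - 9.1 = 3.7
min_reach = max(0, 9.1 - 3.7) = max(0, 5.4) = 5.4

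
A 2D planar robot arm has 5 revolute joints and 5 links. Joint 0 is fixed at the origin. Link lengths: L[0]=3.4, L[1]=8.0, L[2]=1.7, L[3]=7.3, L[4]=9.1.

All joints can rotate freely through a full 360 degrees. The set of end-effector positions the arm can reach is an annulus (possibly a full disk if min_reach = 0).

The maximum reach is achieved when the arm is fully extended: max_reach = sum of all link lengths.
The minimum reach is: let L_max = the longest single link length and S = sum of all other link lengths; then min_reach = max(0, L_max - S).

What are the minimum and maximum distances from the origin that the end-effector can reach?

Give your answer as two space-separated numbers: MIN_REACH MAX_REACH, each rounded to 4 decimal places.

Link lengths: [3.4, 8.0, 1.7, 7.3, 9.1]
max_reach = 3.4 + 8 + 1.7 + 7.3 + 9.1 = 29.5
L_max = max([3.4, 8.0, 1.7, 7.3, 9.1]) = 9.1
S (sum of others) = 29.5 - 9.1 = 20.4
min_reach = max(0, 9.1 - 20.4) = max(0, -11.3) = 0

Answer: 0.0000 29.5000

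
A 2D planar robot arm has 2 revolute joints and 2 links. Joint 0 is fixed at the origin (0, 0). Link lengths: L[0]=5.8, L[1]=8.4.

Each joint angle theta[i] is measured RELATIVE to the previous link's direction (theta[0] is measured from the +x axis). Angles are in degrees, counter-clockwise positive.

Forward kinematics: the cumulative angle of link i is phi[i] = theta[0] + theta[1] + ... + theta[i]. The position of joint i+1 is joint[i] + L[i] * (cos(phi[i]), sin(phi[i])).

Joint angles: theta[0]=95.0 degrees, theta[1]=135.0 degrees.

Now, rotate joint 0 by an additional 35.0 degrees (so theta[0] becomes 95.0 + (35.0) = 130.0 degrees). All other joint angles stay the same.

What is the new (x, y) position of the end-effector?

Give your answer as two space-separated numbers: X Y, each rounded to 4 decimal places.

joint[0] = (0.0000, 0.0000)  (base)
link 0: phi[0] = 130 = 130 deg
  cos(130 deg) = -0.6428, sin(130 deg) = 0.7660
  joint[1] = (0.0000, 0.0000) + 5.8 * (-0.6428, 0.7660) = (0.0000 + -3.7282, 0.0000 + 4.4431) = (-3.7282, 4.4431)
link 1: phi[1] = 130 + 135 = 265 deg
  cos(265 deg) = -0.0872, sin(265 deg) = -0.9962
  joint[2] = (-3.7282, 4.4431) + 8.4 * (-0.0872, -0.9962) = (-3.7282 + -0.7321, 4.4431 + -8.3680) = (-4.4603, -3.9250)
End effector: (-4.4603, -3.9250)

Answer: -4.4603 -3.9250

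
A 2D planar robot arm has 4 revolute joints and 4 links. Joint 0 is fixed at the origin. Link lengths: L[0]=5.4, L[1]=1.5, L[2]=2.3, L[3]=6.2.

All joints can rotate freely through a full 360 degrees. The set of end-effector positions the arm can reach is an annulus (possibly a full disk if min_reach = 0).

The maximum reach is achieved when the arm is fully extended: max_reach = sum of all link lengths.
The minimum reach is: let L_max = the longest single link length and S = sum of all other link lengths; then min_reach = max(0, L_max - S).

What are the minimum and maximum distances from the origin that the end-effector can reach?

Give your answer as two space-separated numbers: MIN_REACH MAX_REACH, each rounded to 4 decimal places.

Link lengths: [5.4, 1.5, 2.3, 6.2]
max_reach = 5.4 + 1.5 + 2.3 + 6.2 = 15.4
L_max = max([5.4, 1.5, 2.3, 6.2]) = 6.2
S (sum of others) = 15.4 - 6.2 = 9.2
min_reach = max(0, 6.2 - 9.2) = max(0, -3) = 0

Answer: 0.0000 15.4000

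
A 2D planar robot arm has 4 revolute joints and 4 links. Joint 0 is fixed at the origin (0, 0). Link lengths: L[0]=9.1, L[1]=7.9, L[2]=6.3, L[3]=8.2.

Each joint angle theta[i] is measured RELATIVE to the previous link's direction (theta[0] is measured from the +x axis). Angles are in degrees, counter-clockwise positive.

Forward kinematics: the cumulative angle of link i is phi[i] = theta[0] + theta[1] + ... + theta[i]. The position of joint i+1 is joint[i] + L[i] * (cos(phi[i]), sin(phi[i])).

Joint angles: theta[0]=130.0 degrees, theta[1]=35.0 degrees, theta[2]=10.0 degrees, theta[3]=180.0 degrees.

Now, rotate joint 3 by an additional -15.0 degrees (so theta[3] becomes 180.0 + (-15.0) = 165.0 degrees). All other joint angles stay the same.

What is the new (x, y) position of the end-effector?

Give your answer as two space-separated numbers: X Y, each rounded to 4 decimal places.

Answer: -12.0507 6.7602

Derivation:
joint[0] = (0.0000, 0.0000)  (base)
link 0: phi[0] = 130 = 130 deg
  cos(130 deg) = -0.6428, sin(130 deg) = 0.7660
  joint[1] = (0.0000, 0.0000) + 9.1 * (-0.6428, 0.7660) = (0.0000 + -5.8494, 0.0000 + 6.9710) = (-5.8494, 6.9710)
link 1: phi[1] = 130 + 35 = 165 deg
  cos(165 deg) = -0.9659, sin(165 deg) = 0.2588
  joint[2] = (-5.8494, 6.9710) + 7.9 * (-0.9659, 0.2588) = (-5.8494 + -7.6308, 6.9710 + 2.0447) = (-13.4802, 9.0157)
link 2: phi[2] = 130 + 35 + 10 = 175 deg
  cos(175 deg) = -0.9962, sin(175 deg) = 0.0872
  joint[3] = (-13.4802, 9.0157) + 6.3 * (-0.9962, 0.0872) = (-13.4802 + -6.2760, 9.0157 + 0.5491) = (-19.7562, 9.5648)
link 3: phi[3] = 130 + 35 + 10 + 165 = 340 deg
  cos(340 deg) = 0.9397, sin(340 deg) = -0.3420
  joint[4] = (-19.7562, 9.5648) + 8.2 * (0.9397, -0.3420) = (-19.7562 + 7.7055, 9.5648 + -2.8046) = (-12.0507, 6.7602)
End effector: (-12.0507, 6.7602)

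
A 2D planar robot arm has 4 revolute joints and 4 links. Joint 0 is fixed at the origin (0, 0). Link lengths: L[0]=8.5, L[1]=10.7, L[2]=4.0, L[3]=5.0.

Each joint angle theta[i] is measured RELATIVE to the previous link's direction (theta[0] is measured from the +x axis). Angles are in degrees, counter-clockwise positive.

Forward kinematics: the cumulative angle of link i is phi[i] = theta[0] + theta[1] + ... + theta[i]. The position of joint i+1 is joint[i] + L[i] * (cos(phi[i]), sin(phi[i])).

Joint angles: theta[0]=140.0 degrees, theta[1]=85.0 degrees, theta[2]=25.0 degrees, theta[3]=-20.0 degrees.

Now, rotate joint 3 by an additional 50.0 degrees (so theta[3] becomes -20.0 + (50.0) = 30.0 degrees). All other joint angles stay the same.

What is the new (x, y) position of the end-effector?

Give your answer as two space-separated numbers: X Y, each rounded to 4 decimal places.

Answer: -14.5773 -10.7852

Derivation:
joint[0] = (0.0000, 0.0000)  (base)
link 0: phi[0] = 140 = 140 deg
  cos(140 deg) = -0.7660, sin(140 deg) = 0.6428
  joint[1] = (0.0000, 0.0000) + 8.5 * (-0.7660, 0.6428) = (0.0000 + -6.5114, 0.0000 + 5.4637) = (-6.5114, 5.4637)
link 1: phi[1] = 140 + 85 = 225 deg
  cos(225 deg) = -0.7071, sin(225 deg) = -0.7071
  joint[2] = (-6.5114, 5.4637) + 10.7 * (-0.7071, -0.7071) = (-6.5114 + -7.5660, 5.4637 + -7.5660) = (-14.0774, -2.1023)
link 2: phi[2] = 140 + 85 + 25 = 250 deg
  cos(250 deg) = -0.3420, sin(250 deg) = -0.9397
  joint[3] = (-14.0774, -2.1023) + 4 * (-0.3420, -0.9397) = (-14.0774 + -1.3681, -2.1023 + -3.7588) = (-15.4455, -5.8611)
link 3: phi[3] = 140 + 85 + 25 + 30 = 280 deg
  cos(280 deg) = 0.1736, sin(280 deg) = -0.9848
  joint[4] = (-15.4455, -5.8611) + 5 * (0.1736, -0.9848) = (-15.4455 + 0.8682, -5.8611 + -4.9240) = (-14.5773, -10.7852)
End effector: (-14.5773, -10.7852)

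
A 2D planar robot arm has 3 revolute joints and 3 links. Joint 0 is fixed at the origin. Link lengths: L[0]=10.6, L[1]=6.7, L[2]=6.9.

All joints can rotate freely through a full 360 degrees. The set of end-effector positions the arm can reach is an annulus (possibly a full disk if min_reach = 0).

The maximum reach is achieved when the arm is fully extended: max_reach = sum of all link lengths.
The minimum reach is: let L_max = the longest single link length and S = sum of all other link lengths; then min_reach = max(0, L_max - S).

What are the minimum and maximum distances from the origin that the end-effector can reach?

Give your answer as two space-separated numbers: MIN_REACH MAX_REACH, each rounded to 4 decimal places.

Answer: 0.0000 24.2000

Derivation:
Link lengths: [10.6, 6.7, 6.9]
max_reach = 10.6 + 6.7 + 6.9 = 24.2
L_max = max([10.6, 6.7, 6.9]) = 10.6
S (sum of others) = 24.2 - 10.6 = 13.6
min_reach = max(0, 10.6 - 13.6) = max(0, -3) = 0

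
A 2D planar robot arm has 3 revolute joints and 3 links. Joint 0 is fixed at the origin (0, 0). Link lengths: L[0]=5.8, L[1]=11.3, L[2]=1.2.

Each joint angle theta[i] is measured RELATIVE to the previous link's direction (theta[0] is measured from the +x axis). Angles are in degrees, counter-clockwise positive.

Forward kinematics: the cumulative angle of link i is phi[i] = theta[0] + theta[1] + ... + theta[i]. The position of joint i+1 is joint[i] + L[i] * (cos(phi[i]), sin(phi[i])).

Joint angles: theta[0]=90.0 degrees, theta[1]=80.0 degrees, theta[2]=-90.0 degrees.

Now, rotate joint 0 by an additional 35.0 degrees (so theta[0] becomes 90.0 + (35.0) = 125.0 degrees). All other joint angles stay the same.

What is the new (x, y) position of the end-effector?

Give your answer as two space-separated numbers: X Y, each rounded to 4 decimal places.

joint[0] = (0.0000, 0.0000)  (base)
link 0: phi[0] = 125 = 125 deg
  cos(125 deg) = -0.5736, sin(125 deg) = 0.8192
  joint[1] = (0.0000, 0.0000) + 5.8 * (-0.5736, 0.8192) = (0.0000 + -3.3267, 0.0000 + 4.7511) = (-3.3267, 4.7511)
link 1: phi[1] = 125 + 80 = 205 deg
  cos(205 deg) = -0.9063, sin(205 deg) = -0.4226
  joint[2] = (-3.3267, 4.7511) + 11.3 * (-0.9063, -0.4226) = (-3.3267 + -10.2413, 4.7511 + -4.7756) = (-13.5680, -0.0245)
link 2: phi[2] = 125 + 80 + -90 = 115 deg
  cos(115 deg) = -0.4226, sin(115 deg) = 0.9063
  joint[3] = (-13.5680, -0.0245) + 1.2 * (-0.4226, 0.9063) = (-13.5680 + -0.5071, -0.0245 + 1.0876) = (-14.0752, 1.0631)
End effector: (-14.0752, 1.0631)

Answer: -14.0752 1.0631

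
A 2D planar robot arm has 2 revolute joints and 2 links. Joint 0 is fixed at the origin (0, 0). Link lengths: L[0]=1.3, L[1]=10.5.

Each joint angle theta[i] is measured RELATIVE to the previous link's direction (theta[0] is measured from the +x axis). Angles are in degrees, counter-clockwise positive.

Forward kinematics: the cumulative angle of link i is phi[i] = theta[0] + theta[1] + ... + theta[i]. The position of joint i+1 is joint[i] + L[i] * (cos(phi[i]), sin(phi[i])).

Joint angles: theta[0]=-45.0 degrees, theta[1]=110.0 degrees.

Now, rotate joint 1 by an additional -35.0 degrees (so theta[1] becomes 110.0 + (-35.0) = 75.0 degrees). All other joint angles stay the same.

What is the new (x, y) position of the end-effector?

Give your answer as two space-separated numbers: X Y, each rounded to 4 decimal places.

Answer: 10.0125 4.3308

Derivation:
joint[0] = (0.0000, 0.0000)  (base)
link 0: phi[0] = -45 = -45 deg
  cos(-45 deg) = 0.7071, sin(-45 deg) = -0.7071
  joint[1] = (0.0000, 0.0000) + 1.3 * (0.7071, -0.7071) = (0.0000 + 0.9192, 0.0000 + -0.9192) = (0.9192, -0.9192)
link 1: phi[1] = -45 + 75 = 30 deg
  cos(30 deg) = 0.8660, sin(30 deg) = 0.5000
  joint[2] = (0.9192, -0.9192) + 10.5 * (0.8660, 0.5000) = (0.9192 + 9.0933, -0.9192 + 5.2500) = (10.0125, 4.3308)
End effector: (10.0125, 4.3308)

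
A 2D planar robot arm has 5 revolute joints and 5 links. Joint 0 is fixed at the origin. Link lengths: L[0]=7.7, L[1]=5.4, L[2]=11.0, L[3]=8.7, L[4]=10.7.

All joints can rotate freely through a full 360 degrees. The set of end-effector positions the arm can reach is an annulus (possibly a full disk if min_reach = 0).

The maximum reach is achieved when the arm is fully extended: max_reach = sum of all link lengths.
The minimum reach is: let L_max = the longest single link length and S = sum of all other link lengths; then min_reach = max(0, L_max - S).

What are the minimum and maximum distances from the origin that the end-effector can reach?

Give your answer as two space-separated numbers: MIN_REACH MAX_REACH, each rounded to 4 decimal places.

Answer: 0.0000 43.5000

Derivation:
Link lengths: [7.7, 5.4, 11.0, 8.7, 10.7]
max_reach = 7.7 + 5.4 + 11 + 8.7 + 10.7 = 43.5
L_max = max([7.7, 5.4, 11.0, 8.7, 10.7]) = 11
S (sum of others) = 43.5 - 11 = 32.5
min_reach = max(0, 11 - 32.5) = max(0, -21.5) = 0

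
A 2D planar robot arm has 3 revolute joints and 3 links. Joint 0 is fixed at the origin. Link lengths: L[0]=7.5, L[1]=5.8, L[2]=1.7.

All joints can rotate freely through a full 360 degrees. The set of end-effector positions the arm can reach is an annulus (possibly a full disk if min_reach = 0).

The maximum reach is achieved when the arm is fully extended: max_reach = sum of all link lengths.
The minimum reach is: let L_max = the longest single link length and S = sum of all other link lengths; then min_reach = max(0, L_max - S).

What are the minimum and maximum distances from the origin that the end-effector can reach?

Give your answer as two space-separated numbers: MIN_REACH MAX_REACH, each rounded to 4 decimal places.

Link lengths: [7.5, 5.8, 1.7]
max_reach = 7.5 + 5.8 + 1.7 = 15
L_max = max([7.5, 5.8, 1.7]) = 7.5
S (sum of others) = 15 - 7.5 = 7.5
min_reach = max(0, 7.5 - 7.5) = max(0, 0) = 0

Answer: 0.0000 15.0000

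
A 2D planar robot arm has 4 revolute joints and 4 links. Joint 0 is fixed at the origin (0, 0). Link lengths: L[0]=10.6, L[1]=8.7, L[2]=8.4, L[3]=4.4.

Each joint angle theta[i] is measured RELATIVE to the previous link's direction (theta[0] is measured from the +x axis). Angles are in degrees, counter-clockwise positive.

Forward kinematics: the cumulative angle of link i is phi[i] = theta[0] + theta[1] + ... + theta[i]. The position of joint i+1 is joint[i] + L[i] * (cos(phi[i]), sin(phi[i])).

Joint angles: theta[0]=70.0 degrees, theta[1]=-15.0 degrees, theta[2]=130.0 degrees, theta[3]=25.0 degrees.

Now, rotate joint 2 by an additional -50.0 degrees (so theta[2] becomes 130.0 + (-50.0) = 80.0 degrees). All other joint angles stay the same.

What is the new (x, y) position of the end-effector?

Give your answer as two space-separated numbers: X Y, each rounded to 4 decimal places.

Answer: -1.4588 24.5320

Derivation:
joint[0] = (0.0000, 0.0000)  (base)
link 0: phi[0] = 70 = 70 deg
  cos(70 deg) = 0.3420, sin(70 deg) = 0.9397
  joint[1] = (0.0000, 0.0000) + 10.6 * (0.3420, 0.9397) = (0.0000 + 3.6254, 0.0000 + 9.9607) = (3.6254, 9.9607)
link 1: phi[1] = 70 + -15 = 55 deg
  cos(55 deg) = 0.5736, sin(55 deg) = 0.8192
  joint[2] = (3.6254, 9.9607) + 8.7 * (0.5736, 0.8192) = (3.6254 + 4.9901, 9.9607 + 7.1266) = (8.6155, 17.0874)
link 2: phi[2] = 70 + -15 + 80 = 135 deg
  cos(135 deg) = -0.7071, sin(135 deg) = 0.7071
  joint[3] = (8.6155, 17.0874) + 8.4 * (-0.7071, 0.7071) = (8.6155 + -5.9397, 17.0874 + 5.9397) = (2.6758, 23.0271)
link 3: phi[3] = 70 + -15 + 80 + 25 = 160 deg
  cos(160 deg) = -0.9397, sin(160 deg) = 0.3420
  joint[4] = (2.6758, 23.0271) + 4.4 * (-0.9397, 0.3420) = (2.6758 + -4.1346, 23.0271 + 1.5049) = (-1.4588, 24.5320)
End effector: (-1.4588, 24.5320)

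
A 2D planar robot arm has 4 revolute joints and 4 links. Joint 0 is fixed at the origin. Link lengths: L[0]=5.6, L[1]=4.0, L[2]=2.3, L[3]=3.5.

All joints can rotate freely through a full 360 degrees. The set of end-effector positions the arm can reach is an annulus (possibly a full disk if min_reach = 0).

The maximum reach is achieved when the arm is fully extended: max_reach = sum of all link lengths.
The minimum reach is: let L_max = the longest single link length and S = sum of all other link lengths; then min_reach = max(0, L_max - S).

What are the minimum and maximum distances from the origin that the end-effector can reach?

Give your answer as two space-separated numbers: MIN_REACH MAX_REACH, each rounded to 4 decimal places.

Link lengths: [5.6, 4.0, 2.3, 3.5]
max_reach = 5.6 + 4 + 2.3 + 3.5 = 15.4
L_max = max([5.6, 4.0, 2.3, 3.5]) = 5.6
S (sum of others) = 15.4 - 5.6 = 9.8
min_reach = max(0, 5.6 - 9.8) = max(0, -4.2) = 0

Answer: 0.0000 15.4000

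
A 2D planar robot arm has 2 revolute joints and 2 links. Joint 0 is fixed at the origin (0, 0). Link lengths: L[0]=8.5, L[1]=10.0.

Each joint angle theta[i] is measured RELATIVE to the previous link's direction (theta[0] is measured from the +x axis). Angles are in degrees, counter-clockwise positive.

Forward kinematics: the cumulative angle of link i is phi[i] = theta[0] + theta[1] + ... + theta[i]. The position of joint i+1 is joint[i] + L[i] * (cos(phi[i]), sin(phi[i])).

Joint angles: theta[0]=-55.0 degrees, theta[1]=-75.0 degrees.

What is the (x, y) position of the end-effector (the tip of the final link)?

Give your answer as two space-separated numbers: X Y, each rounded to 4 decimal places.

Answer: -1.5525 -14.6232

Derivation:
joint[0] = (0.0000, 0.0000)  (base)
link 0: phi[0] = -55 = -55 deg
  cos(-55 deg) = 0.5736, sin(-55 deg) = -0.8192
  joint[1] = (0.0000, 0.0000) + 8.5 * (0.5736, -0.8192) = (0.0000 + 4.8754, 0.0000 + -6.9628) = (4.8754, -6.9628)
link 1: phi[1] = -55 + -75 = -130 deg
  cos(-130 deg) = -0.6428, sin(-130 deg) = -0.7660
  joint[2] = (4.8754, -6.9628) + 10 * (-0.6428, -0.7660) = (4.8754 + -6.4279, -6.9628 + -7.6604) = (-1.5525, -14.6232)
End effector: (-1.5525, -14.6232)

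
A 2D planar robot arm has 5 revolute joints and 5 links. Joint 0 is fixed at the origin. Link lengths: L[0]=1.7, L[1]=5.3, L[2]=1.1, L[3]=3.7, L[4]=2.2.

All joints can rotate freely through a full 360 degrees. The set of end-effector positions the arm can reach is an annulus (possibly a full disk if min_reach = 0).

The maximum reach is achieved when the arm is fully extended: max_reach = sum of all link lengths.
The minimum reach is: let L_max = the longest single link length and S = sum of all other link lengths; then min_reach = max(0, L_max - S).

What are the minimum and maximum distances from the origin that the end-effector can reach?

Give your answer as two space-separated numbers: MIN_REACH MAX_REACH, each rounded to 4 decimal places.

Link lengths: [1.7, 5.3, 1.1, 3.7, 2.2]
max_reach = 1.7 + 5.3 + 1.1 + 3.7 + 2.2 = 14
L_max = max([1.7, 5.3, 1.1, 3.7, 2.2]) = 5.3
S (sum of others) = 14 - 5.3 = 8.7
min_reach = max(0, 5.3 - 8.7) = max(0, -3.4) = 0

Answer: 0.0000 14.0000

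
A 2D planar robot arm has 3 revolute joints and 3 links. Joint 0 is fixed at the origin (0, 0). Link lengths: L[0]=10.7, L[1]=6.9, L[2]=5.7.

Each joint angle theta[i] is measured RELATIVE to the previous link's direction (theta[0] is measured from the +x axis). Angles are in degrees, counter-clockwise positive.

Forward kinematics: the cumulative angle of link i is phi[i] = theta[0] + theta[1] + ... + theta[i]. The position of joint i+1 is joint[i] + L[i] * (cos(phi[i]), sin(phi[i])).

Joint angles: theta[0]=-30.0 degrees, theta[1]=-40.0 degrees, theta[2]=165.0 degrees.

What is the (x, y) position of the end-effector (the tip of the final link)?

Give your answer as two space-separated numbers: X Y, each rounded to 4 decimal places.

Answer: 11.1296 -6.1556

Derivation:
joint[0] = (0.0000, 0.0000)  (base)
link 0: phi[0] = -30 = -30 deg
  cos(-30 deg) = 0.8660, sin(-30 deg) = -0.5000
  joint[1] = (0.0000, 0.0000) + 10.7 * (0.8660, -0.5000) = (0.0000 + 9.2665, 0.0000 + -5.3500) = (9.2665, -5.3500)
link 1: phi[1] = -30 + -40 = -70 deg
  cos(-70 deg) = 0.3420, sin(-70 deg) = -0.9397
  joint[2] = (9.2665, -5.3500) + 6.9 * (0.3420, -0.9397) = (9.2665 + 2.3599, -5.3500 + -6.4839) = (11.6264, -11.8339)
link 2: phi[2] = -30 + -40 + 165 = 95 deg
  cos(95 deg) = -0.0872, sin(95 deg) = 0.9962
  joint[3] = (11.6264, -11.8339) + 5.7 * (-0.0872, 0.9962) = (11.6264 + -0.4968, -11.8339 + 5.6783) = (11.1296, -6.1556)
End effector: (11.1296, -6.1556)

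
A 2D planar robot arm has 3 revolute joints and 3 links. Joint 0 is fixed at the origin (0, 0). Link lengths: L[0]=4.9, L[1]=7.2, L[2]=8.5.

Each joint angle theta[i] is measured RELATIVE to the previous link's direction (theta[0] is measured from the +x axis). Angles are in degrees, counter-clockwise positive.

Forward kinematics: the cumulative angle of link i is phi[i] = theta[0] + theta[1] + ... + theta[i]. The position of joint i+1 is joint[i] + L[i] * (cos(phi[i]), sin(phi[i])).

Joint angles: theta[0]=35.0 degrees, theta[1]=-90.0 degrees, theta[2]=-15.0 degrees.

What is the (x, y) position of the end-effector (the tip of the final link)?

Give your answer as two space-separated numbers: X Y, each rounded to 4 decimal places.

joint[0] = (0.0000, 0.0000)  (base)
link 0: phi[0] = 35 = 35 deg
  cos(35 deg) = 0.8192, sin(35 deg) = 0.5736
  joint[1] = (0.0000, 0.0000) + 4.9 * (0.8192, 0.5736) = (0.0000 + 4.0138, 0.0000 + 2.8105) = (4.0138, 2.8105)
link 1: phi[1] = 35 + -90 = -55 deg
  cos(-55 deg) = 0.5736, sin(-55 deg) = -0.8192
  joint[2] = (4.0138, 2.8105) + 7.2 * (0.5736, -0.8192) = (4.0138 + 4.1298, 2.8105 + -5.8979) = (8.1436, -3.0874)
link 2: phi[2] = 35 + -90 + -15 = -70 deg
  cos(-70 deg) = 0.3420, sin(-70 deg) = -0.9397
  joint[3] = (8.1436, -3.0874) + 8.5 * (0.3420, -0.9397) = (8.1436 + 2.9072, -3.0874 + -7.9874) = (11.0508, -11.0748)
End effector: (11.0508, -11.0748)

Answer: 11.0508 -11.0748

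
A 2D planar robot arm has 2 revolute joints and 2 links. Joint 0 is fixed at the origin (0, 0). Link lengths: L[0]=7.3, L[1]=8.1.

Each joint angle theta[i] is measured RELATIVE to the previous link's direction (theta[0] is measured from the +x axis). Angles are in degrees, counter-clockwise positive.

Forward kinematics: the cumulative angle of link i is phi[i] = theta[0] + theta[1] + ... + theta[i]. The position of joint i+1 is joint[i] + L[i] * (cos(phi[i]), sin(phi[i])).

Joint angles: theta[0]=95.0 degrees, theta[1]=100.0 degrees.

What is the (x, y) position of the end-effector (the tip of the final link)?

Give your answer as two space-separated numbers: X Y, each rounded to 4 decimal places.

Answer: -8.4602 5.1758

Derivation:
joint[0] = (0.0000, 0.0000)  (base)
link 0: phi[0] = 95 = 95 deg
  cos(95 deg) = -0.0872, sin(95 deg) = 0.9962
  joint[1] = (0.0000, 0.0000) + 7.3 * (-0.0872, 0.9962) = (0.0000 + -0.6362, 0.0000 + 7.2722) = (-0.6362, 7.2722)
link 1: phi[1] = 95 + 100 = 195 deg
  cos(195 deg) = -0.9659, sin(195 deg) = -0.2588
  joint[2] = (-0.6362, 7.2722) + 8.1 * (-0.9659, -0.2588) = (-0.6362 + -7.8240, 7.2722 + -2.0964) = (-8.4602, 5.1758)
End effector: (-8.4602, 5.1758)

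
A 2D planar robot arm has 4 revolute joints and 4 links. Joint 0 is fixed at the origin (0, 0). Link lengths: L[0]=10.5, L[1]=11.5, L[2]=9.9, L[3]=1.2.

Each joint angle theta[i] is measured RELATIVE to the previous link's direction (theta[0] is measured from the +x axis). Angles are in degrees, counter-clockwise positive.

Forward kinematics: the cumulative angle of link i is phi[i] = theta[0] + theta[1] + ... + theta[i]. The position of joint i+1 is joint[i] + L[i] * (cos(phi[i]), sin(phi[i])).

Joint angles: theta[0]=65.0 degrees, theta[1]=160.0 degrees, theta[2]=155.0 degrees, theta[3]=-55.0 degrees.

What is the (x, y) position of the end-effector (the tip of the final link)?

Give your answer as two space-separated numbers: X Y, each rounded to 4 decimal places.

joint[0] = (0.0000, 0.0000)  (base)
link 0: phi[0] = 65 = 65 deg
  cos(65 deg) = 0.4226, sin(65 deg) = 0.9063
  joint[1] = (0.0000, 0.0000) + 10.5 * (0.4226, 0.9063) = (0.0000 + 4.4375, 0.0000 + 9.5162) = (4.4375, 9.5162)
link 1: phi[1] = 65 + 160 = 225 deg
  cos(225 deg) = -0.7071, sin(225 deg) = -0.7071
  joint[2] = (4.4375, 9.5162) + 11.5 * (-0.7071, -0.7071) = (4.4375 + -8.1317, 9.5162 + -8.1317) = (-3.6942, 1.3845)
link 2: phi[2] = 65 + 160 + 155 = 380 deg
  cos(380 deg) = 0.9397, sin(380 deg) = 0.3420
  joint[3] = (-3.6942, 1.3845) + 9.9 * (0.9397, 0.3420) = (-3.6942 + 9.3030, 1.3845 + 3.3860) = (5.6087, 4.7705)
link 3: phi[3] = 65 + 160 + 155 + -55 = 325 deg
  cos(325 deg) = 0.8192, sin(325 deg) = -0.5736
  joint[4] = (5.6087, 4.7705) + 1.2 * (0.8192, -0.5736) = (5.6087 + 0.9830, 4.7705 + -0.6883) = (6.5917, 4.0822)
End effector: (6.5917, 4.0822)

Answer: 6.5917 4.0822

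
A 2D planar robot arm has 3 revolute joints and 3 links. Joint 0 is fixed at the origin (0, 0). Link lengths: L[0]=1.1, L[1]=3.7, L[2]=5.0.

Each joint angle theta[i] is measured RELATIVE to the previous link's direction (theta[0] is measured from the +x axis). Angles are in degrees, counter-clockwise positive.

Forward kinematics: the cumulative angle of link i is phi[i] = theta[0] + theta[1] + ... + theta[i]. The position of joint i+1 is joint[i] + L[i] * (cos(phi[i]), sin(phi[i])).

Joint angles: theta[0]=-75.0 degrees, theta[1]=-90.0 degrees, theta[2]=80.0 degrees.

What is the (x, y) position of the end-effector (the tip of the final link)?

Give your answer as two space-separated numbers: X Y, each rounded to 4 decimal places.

Answer: -2.8534 -7.0011

Derivation:
joint[0] = (0.0000, 0.0000)  (base)
link 0: phi[0] = -75 = -75 deg
  cos(-75 deg) = 0.2588, sin(-75 deg) = -0.9659
  joint[1] = (0.0000, 0.0000) + 1.1 * (0.2588, -0.9659) = (0.0000 + 0.2847, 0.0000 + -1.0625) = (0.2847, -1.0625)
link 1: phi[1] = -75 + -90 = -165 deg
  cos(-165 deg) = -0.9659, sin(-165 deg) = -0.2588
  joint[2] = (0.2847, -1.0625) + 3.7 * (-0.9659, -0.2588) = (0.2847 + -3.5739, -1.0625 + -0.9576) = (-3.2892, -2.0201)
link 2: phi[2] = -75 + -90 + 80 = -85 deg
  cos(-85 deg) = 0.0872, sin(-85 deg) = -0.9962
  joint[3] = (-3.2892, -2.0201) + 5 * (0.0872, -0.9962) = (-3.2892 + 0.4358, -2.0201 + -4.9810) = (-2.8534, -7.0011)
End effector: (-2.8534, -7.0011)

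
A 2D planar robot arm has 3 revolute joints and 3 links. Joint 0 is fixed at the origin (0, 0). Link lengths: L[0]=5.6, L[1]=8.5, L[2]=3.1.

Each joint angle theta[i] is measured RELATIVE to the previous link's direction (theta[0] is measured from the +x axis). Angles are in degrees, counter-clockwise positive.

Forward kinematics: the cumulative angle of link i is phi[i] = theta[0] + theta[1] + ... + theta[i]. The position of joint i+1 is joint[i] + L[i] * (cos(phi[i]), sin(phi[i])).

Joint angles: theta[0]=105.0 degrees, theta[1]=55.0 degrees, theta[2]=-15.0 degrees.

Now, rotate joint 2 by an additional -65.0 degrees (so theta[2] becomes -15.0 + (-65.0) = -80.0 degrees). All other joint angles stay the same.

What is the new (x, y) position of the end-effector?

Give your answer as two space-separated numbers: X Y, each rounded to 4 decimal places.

Answer: -8.8985 11.3693

Derivation:
joint[0] = (0.0000, 0.0000)  (base)
link 0: phi[0] = 105 = 105 deg
  cos(105 deg) = -0.2588, sin(105 deg) = 0.9659
  joint[1] = (0.0000, 0.0000) + 5.6 * (-0.2588, 0.9659) = (0.0000 + -1.4494, 0.0000 + 5.4092) = (-1.4494, 5.4092)
link 1: phi[1] = 105 + 55 = 160 deg
  cos(160 deg) = -0.9397, sin(160 deg) = 0.3420
  joint[2] = (-1.4494, 5.4092) + 8.5 * (-0.9397, 0.3420) = (-1.4494 + -7.9874, 5.4092 + 2.9072) = (-9.4368, 8.3164)
link 2: phi[2] = 105 + 55 + -80 = 80 deg
  cos(80 deg) = 0.1736, sin(80 deg) = 0.9848
  joint[3] = (-9.4368, 8.3164) + 3.1 * (0.1736, 0.9848) = (-9.4368 + 0.5383, 8.3164 + 3.0529) = (-8.8985, 11.3693)
End effector: (-8.8985, 11.3693)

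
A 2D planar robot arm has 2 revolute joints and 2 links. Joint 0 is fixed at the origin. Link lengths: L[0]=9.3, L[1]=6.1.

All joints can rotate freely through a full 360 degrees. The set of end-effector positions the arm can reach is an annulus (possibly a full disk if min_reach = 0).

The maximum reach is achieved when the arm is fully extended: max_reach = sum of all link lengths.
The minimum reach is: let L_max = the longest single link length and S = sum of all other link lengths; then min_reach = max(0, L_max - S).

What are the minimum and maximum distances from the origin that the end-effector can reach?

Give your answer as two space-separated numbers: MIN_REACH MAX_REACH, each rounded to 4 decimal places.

Answer: 3.2000 15.4000

Derivation:
Link lengths: [9.3, 6.1]
max_reach = 9.3 + 6.1 = 15.4
L_max = max([9.3, 6.1]) = 9.3
S (sum of others) = 15.4 - 9.3 = 6.1
min_reach = max(0, 9.3 - 6.1) = max(0, 3.2) = 3.2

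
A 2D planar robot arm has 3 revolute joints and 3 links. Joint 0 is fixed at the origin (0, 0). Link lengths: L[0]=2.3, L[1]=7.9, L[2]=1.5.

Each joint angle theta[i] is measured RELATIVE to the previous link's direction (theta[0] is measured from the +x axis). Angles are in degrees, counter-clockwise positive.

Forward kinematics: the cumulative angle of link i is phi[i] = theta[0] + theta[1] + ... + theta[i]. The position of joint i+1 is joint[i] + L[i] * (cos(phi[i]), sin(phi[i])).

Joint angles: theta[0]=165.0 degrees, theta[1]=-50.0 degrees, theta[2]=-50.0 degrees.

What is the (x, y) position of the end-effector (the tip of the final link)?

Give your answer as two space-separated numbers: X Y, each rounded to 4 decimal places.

joint[0] = (0.0000, 0.0000)  (base)
link 0: phi[0] = 165 = 165 deg
  cos(165 deg) = -0.9659, sin(165 deg) = 0.2588
  joint[1] = (0.0000, 0.0000) + 2.3 * (-0.9659, 0.2588) = (0.0000 + -2.2216, 0.0000 + 0.5953) = (-2.2216, 0.5953)
link 1: phi[1] = 165 + -50 = 115 deg
  cos(115 deg) = -0.4226, sin(115 deg) = 0.9063
  joint[2] = (-2.2216, 0.5953) + 7.9 * (-0.4226, 0.9063) = (-2.2216 + -3.3387, 0.5953 + 7.1598) = (-5.5603, 7.7551)
link 2: phi[2] = 165 + -50 + -50 = 65 deg
  cos(65 deg) = 0.4226, sin(65 deg) = 0.9063
  joint[3] = (-5.5603, 7.7551) + 1.5 * (0.4226, 0.9063) = (-5.5603 + 0.6339, 7.7551 + 1.3595) = (-4.9264, 9.1146)
End effector: (-4.9264, 9.1146)

Answer: -4.9264 9.1146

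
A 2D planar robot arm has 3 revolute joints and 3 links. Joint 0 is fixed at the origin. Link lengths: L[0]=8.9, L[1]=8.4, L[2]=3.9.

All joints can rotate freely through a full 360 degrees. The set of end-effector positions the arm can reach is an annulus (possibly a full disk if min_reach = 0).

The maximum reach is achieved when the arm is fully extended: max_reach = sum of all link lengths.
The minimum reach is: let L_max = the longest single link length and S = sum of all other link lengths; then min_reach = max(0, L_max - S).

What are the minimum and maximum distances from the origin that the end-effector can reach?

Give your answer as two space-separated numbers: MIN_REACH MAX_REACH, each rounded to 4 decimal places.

Answer: 0.0000 21.2000

Derivation:
Link lengths: [8.9, 8.4, 3.9]
max_reach = 8.9 + 8.4 + 3.9 = 21.2
L_max = max([8.9, 8.4, 3.9]) = 8.9
S (sum of others) = 21.2 - 8.9 = 12.3
min_reach = max(0, 8.9 - 12.3) = max(0, -3.4) = 0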